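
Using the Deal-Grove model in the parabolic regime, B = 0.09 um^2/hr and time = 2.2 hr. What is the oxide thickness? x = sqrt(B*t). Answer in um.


Step 1: Compute B*t = 0.09 * 2.2 = 0.198
Step 2: x = sqrt(0.198)
x = 0.445 um


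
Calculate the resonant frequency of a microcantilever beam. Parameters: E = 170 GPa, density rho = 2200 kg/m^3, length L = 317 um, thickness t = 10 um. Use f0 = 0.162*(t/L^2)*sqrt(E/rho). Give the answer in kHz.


Step 1: Convert units to SI.
t_SI = 10e-6 m, L_SI = 317e-6 m
Step 2: Calculate sqrt(E/rho).
sqrt(170e9 / 2200) = 8790.49 m/s
Step 3: Compute f0.
f0 = 0.162 * 10e-6 / (317e-6)^2 * 8790.49 = 141713.0 Hz = 141.71 kHz


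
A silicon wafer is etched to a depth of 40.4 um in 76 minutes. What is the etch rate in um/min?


Step 1: Etch rate = depth / time
Step 2: rate = 40.4 / 76
rate = 0.532 um/min


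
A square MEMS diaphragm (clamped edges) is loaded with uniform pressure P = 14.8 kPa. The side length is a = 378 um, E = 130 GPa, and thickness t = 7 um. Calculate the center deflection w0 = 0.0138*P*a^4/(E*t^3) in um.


Step 1: Convert pressure to compatible units (E is in GPa, so P in GPa).
P = 14.8 kPa = 14.8e-6 GPa
Step 2: Compute numerator: 0.0138 * P * a^4.
a^4 = 378^4 = 20415837456
numerator = 0.0138 * 14.8e-6 * 20415837456 = 4.1697e+03
Step 3: Compute denominator: E * t^3 = 130 * 7^3 = 44590
Step 4: w0 = numerator / denominator = 4.1697e+03 / 44590 = 0.0935 um


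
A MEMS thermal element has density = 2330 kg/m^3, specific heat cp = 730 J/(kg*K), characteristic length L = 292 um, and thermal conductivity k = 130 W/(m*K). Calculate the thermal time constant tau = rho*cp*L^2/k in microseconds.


Step 1: Convert L to m: L = 292e-6 m
Step 2: L^2 = (292e-6)^2 = 8.5264e-08 m^2
Step 3: tau = 2330 * 730 * 8.5264e-08 / 130 = 1.11558106e-03 s
Step 4: Convert to microseconds (multiply by 1e6).
tau = 1115.581 us


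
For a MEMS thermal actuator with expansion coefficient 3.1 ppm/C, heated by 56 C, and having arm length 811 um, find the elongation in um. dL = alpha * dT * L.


Step 1: Convert CTE: alpha = 3.1 ppm/C = 3.1e-6 /C
Step 2: dL = 3.1e-6 * 56 * 811
dL = 0.1408 um


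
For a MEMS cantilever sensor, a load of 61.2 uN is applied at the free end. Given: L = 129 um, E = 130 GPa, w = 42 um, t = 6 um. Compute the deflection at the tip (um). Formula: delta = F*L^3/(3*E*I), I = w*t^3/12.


Step 1: Calculate the second moment of area.
I = w * t^3 / 12 = 42 * 6^3 / 12 = 756.0 um^4
Step 2: Convert E to consistent units (1 GPa = 1000 uN/um^2).
E = 130 GPa = 130000 uN/um^2
Step 3: Calculate tip deflection.
delta = F * L^3 / (3 * E * I)
delta = 61.2 * 129^3 / (3 * 130000 * 756.0)
delta = 0.4456 um


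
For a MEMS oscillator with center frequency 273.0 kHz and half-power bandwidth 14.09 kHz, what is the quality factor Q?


Step 1: Q = f0 / bandwidth
Step 2: Q = 273.0 / 14.09
Q = 19.4


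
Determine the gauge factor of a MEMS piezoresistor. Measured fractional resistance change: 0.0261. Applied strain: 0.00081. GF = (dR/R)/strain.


Step 1: Identify values.
dR/R = 0.0261, strain = 0.00081
Step 2: GF = (dR/R) / strain = 0.0261 / 0.00081
GF = 32.2


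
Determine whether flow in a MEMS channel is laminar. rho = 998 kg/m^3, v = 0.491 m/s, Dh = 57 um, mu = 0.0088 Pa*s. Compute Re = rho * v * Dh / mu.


Step 1: Convert Dh to meters: Dh = 57e-6 m
Step 2: Re = rho * v * Dh / mu
Re = 998 * 0.491 * 57e-6 / 0.0088
Re = 3.174
Since Re = 3.174 is below ~2300, the flow is laminar.


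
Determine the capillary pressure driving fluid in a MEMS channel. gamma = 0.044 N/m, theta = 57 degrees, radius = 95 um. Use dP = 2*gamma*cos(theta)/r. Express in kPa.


Step 1: cos(57 deg) = 0.5446
Step 2: Convert r to m: r = 95e-6 m
Step 3: dP = 2 * 0.044 * 0.5446 / 95e-6 = 504.5 Pa
Step 4: Convert Pa to kPa (divide by 1000).
dP = 0.5 kPa


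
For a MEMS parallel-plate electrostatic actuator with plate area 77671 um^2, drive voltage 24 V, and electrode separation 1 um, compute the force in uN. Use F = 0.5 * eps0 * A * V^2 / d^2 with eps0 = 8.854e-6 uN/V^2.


Step 1: Identify parameters.
eps0 = 8.854e-6 uN/V^2, A = 77671 um^2, V = 24 V, d = 1 um
Step 2: Compute V^2 = 24^2 = 576
Step 3: Compute d^2 = 1^2 = 1
Step 4: F = 0.5 * 8.854e-6 * 77671 * 576 / 1
F = 198.057 uN


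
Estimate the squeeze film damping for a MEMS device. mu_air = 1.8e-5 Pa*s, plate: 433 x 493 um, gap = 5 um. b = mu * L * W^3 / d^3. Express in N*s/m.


Step 1: Convert to SI.
L = 433e-6 m, W = 493e-6 m, d = 5e-6 m
Step 2: W^3 = (493e-6)^3 = 1.20e-10 m^3
Step 3: d^3 = (5e-6)^3 = 1.25e-16 m^3
Step 4: b = 1.8e-5 * 433e-6 * 1.20e-10 / 1.25e-16
b = 7.47e-03 N*s/m


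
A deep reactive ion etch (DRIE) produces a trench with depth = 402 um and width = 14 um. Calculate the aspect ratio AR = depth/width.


Step 1: AR = depth / width
Step 2: AR = 402 / 14
AR = 28.7


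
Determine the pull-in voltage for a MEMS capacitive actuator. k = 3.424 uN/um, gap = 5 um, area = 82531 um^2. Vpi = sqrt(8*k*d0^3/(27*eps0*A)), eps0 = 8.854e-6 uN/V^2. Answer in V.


Step 1: Compute numerator: 8 * k * d0^3 = 8 * 3.424 * 5^3 = 3424.0
Step 2: Compute denominator: 27 * eps0 * A = 27 * 8.854e-6 * 82531 = 19.729696
Step 3: Vpi = sqrt(3424.0 / 19.729696)
Vpi = 13.17 V


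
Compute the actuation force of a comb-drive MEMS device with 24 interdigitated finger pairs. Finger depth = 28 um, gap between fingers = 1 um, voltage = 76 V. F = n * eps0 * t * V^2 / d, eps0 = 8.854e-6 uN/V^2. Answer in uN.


Step 1: Parameters: n=24, eps0=8.854e-6 uN/V^2, t=28 um, V=76 V, d=1 um
Step 2: V^2 = 5776
Step 3: F = 24 * 8.854e-6 * 28 * 5776 / 1
F = 34.367 uN


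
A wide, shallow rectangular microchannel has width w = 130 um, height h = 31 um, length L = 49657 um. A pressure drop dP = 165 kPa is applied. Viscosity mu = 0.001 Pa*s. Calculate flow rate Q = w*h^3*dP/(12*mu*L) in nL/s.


Step 1: Convert all dimensions to SI (meters).
w = 130e-6 m, h = 31e-6 m, L = 49657e-6 m, dP = 165e3 Pa
Step 2: Q = w * h^3 * dP / (12 * mu * L)
Q = 130e-6 * (31e-6)^3 * 165e3 / (12 * 0.001 * 49657e-6) = 1.07238481e-09 m^3/s
Step 3: Convert Q from m^3/s to nL/s (1 m^3 = 1e12 nL, so multiply by 1e12).
Q = 1072.385 nL/s


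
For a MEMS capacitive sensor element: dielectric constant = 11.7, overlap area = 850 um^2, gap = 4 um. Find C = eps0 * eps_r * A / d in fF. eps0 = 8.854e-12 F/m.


Step 1: Convert area to m^2: A = 850e-12 m^2
Step 2: Convert gap to m: d = 4e-6 m
Step 3: C = eps0 * eps_r * A / d
C = 8.854e-12 * 11.7 * 850e-12 / 4e-6
Step 4: Convert to fF (multiply by 1e15).
C = 22.01 fF


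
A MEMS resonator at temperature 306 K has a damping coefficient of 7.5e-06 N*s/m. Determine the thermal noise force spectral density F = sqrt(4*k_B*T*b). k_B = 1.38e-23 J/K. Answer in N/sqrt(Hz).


Step 1: Compute 4 * k_B * T * b
= 4 * 1.38e-23 * 306 * 7.5e-06
= 1.2668e-25 N^2/Hz
Step 2: F_noise = sqrt(1.2668e-25)
F_noise = 3.56e-13 N/sqrt(Hz)


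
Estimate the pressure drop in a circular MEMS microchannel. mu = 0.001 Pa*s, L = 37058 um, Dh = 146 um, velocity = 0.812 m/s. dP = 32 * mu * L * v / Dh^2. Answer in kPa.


Step 1: Convert to SI: L = 37058e-6 m, Dh = 146e-6 m
Step 2: dP = 32 * 0.001 * 37058e-6 * 0.812 / (146e-6)^2
Step 3: dP = 45173.35 Pa
Step 4: Convert to kPa: dP = 45.17 kPa


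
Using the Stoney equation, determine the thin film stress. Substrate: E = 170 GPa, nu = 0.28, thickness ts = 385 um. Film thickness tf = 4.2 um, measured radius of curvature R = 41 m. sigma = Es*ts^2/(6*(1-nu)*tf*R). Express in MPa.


Step 1: Compute numerator: Es * ts^2 = 170 * 385^2 = 25198250 (GPa*um^2)
Step 2: Compute denominator (R in um): 6*(1-nu)*tf*R = 6*0.72*4.2*41e6 = 743904000.0 (um^2)
Step 3: sigma (GPa) = 25198250 / 743904000.0 = 3.3873e-02 GPa
Step 4: Convert to MPa (x1000): sigma = 33.9 MPa


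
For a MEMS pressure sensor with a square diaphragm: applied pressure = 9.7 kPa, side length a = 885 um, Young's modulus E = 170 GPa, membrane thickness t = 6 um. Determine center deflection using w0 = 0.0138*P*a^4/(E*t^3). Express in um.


Step 1: Convert pressure to compatible units (E is in GPa, so P in GPa).
P = 9.7 kPa = 9.7e-6 GPa
Step 2: Compute numerator: 0.0138 * P * a^4.
a^4 = 885^4 = 613441400625
numerator = 0.0138 * 9.7e-6 * 613441400625 = 8.211527e+04
Step 3: Compute denominator: E * t^3 = 170 * 6^3 = 36720
Step 4: w0 = numerator / denominator = 8.211527e+04 / 36720 = 2.2363 um


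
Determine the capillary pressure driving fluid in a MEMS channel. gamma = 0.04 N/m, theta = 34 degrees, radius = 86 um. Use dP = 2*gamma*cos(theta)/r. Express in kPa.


Step 1: cos(34 deg) = 0.829
Step 2: Convert r to m: r = 86e-6 m
Step 3: dP = 2 * 0.04 * 0.829 / 86e-6 = 771.2 Pa
Step 4: Convert Pa to kPa (divide by 1000).
dP = 0.77 kPa


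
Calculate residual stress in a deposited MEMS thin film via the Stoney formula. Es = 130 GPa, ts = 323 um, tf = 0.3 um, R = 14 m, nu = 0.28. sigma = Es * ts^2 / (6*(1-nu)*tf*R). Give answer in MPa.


Step 1: Compute numerator: Es * ts^2 = 130 * 323^2 = 13562770 (GPa*um^2)
Step 2: Compute denominator (R in um): 6*(1-nu)*tf*R = 6*0.72*0.3*14e6 = 18144000.0 (um^2)
Step 3: sigma (GPa) = 13562770 / 18144000.0 = 7.47507e-01 GPa
Step 4: Convert to MPa (x1000): sigma = 747.5 MPa


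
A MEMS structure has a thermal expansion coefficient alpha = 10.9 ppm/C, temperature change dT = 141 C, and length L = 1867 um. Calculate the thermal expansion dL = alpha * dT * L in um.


Step 1: Convert CTE: alpha = 10.9 ppm/C = 10.9e-6 /C
Step 2: dL = 10.9e-6 * 141 * 1867
dL = 2.8694 um


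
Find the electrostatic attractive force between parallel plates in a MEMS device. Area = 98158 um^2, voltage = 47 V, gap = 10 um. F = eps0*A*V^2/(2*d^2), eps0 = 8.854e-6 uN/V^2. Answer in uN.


Step 1: Identify parameters.
eps0 = 8.854e-6 uN/V^2, A = 98158 um^2, V = 47 V, d = 10 um
Step 2: Compute V^2 = 47^2 = 2209
Step 3: Compute d^2 = 10^2 = 100
Step 4: F = 0.5 * 8.854e-6 * 98158 * 2209 / 100
F = 9.599 uN


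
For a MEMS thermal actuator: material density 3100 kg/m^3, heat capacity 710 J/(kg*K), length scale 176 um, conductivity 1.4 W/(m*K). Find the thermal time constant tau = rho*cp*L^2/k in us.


Step 1: Convert L to m: L = 176e-6 m
Step 2: L^2 = (176e-6)^2 = 3.0976e-08 m^2
Step 3: tau = 3100 * 710 * 3.0976e-08 / 1.4 = 4.869869714e-02 s
Step 4: Convert to microseconds (multiply by 1e6).
tau = 48698.697 us


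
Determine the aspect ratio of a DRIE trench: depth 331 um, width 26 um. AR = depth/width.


Step 1: AR = depth / width
Step 2: AR = 331 / 26
AR = 12.7


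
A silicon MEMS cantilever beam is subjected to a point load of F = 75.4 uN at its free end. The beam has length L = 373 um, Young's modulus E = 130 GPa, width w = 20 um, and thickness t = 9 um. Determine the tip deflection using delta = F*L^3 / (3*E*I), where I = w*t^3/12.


Step 1: Calculate the second moment of area.
I = w * t^3 / 12 = 20 * 9^3 / 12 = 1215.0 um^4
Step 2: Convert E to consistent units (1 GPa = 1000 uN/um^2).
E = 130 GPa = 130000 uN/um^2
Step 3: Calculate tip deflection.
delta = F * L^3 / (3 * E * I)
delta = 75.4 * 373^3 / (3 * 130000 * 1215.0)
delta = 8.2577 um


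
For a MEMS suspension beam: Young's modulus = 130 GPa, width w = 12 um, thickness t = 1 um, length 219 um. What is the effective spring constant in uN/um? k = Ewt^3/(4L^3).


Step 1: Convert E to consistent units (1 GPa = 1000 uN/um^2).
E = 130 GPa = 130000 uN/um^2
Step 2: Compute t^3 = 1^3 = 1
Step 3: Compute L^3 = 219^3 = 10503459
Step 4: k = 130000 * 12 * 1 / (4 * 10503459)
k = 0.0371 uN/um


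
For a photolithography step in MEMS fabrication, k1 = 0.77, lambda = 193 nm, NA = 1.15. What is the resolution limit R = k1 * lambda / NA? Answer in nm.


Step 1: Identify values: k1 = 0.77, lambda = 193 nm, NA = 1.15
Step 2: R = k1 * lambda / NA
R = 0.77 * 193 / 1.15
R = 129.2 nm


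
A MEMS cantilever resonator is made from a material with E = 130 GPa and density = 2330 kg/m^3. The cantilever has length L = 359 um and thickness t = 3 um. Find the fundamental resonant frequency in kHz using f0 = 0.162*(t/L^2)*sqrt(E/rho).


Step 1: Convert units to SI.
t_SI = 3e-6 m, L_SI = 359e-6 m
Step 2: Calculate sqrt(E/rho).
sqrt(130e9 / 2330) = 7469.54 m/s
Step 3: Compute f0.
f0 = 0.162 * 3e-6 / (359e-6)^2 * 7469.54 = 28167.0 Hz = 28.17 kHz


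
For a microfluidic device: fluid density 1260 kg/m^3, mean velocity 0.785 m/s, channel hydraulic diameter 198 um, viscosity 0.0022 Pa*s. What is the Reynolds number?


Step 1: Convert Dh to meters: Dh = 198e-6 m
Step 2: Re = rho * v * Dh / mu
Re = 1260 * 0.785 * 198e-6 / 0.0022
Re = 89.019


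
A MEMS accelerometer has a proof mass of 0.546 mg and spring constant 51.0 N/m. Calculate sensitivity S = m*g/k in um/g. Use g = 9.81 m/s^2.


Step 1: Convert mass: m = 0.546 mg = 5.46e-07 kg
Step 2: S = m * g / k = 5.46e-07 * 9.81 / 51.0
Step 3: S = 1.05e-07 m/g
Step 4: Convert to um/g: S = 0.105 um/g


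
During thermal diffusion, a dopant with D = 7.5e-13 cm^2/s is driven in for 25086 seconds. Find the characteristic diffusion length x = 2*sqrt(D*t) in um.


Step 1: Compute D*t = 7.5e-13 * 25086 = 1.88145e-08 cm^2
Step 2: sqrt(D*t) = 1.37166e-04 cm
Step 3: x = 2 * 1.37166e-04 cm = 2.74332e-04 cm
Step 4: Convert to um (1 cm = 1e4 um): x = 2.743 um


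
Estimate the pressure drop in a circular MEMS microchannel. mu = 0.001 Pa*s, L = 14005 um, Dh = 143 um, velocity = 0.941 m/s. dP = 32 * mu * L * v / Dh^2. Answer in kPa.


Step 1: Convert to SI: L = 14005e-6 m, Dh = 143e-6 m
Step 2: dP = 32 * 0.001 * 14005e-6 * 0.941 / (143e-6)^2
Step 3: dP = 20622.94 Pa
Step 4: Convert to kPa: dP = 20.62 kPa


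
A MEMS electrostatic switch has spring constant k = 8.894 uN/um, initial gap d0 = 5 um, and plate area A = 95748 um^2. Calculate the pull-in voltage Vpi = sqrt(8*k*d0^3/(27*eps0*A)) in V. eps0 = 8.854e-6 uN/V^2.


Step 1: Compute numerator: 8 * k * d0^3 = 8 * 8.894 * 5^3 = 8894.0
Step 2: Compute denominator: 27 * eps0 * A = 27 * 8.854e-6 * 95748 = 22.889325
Step 3: Vpi = sqrt(8894.0 / 22.889325)
Vpi = 19.71 V


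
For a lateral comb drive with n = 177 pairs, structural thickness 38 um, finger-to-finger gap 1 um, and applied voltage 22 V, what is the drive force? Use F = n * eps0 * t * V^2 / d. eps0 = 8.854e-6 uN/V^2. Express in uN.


Step 1: Parameters: n=177, eps0=8.854e-6 uN/V^2, t=38 um, V=22 V, d=1 um
Step 2: V^2 = 484
Step 3: F = 177 * 8.854e-6 * 38 * 484 / 1
F = 28.823 uN


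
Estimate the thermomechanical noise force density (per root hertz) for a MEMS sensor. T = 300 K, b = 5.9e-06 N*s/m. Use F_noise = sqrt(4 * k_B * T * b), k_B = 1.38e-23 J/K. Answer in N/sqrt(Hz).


Step 1: Compute 4 * k_B * T * b
= 4 * 1.38e-23 * 300 * 5.9e-06
= 9.7704e-26 N^2/Hz
Step 2: F_noise = sqrt(9.7704e-26)
F_noise = 3.13e-13 N/sqrt(Hz)


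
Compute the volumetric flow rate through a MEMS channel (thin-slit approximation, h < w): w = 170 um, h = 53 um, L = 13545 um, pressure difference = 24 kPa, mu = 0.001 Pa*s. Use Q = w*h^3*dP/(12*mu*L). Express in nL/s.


Step 1: Convert all dimensions to SI (meters).
w = 170e-6 m, h = 53e-6 m, L = 13545e-6 m, dP = 24e3 Pa
Step 2: Q = w * h^3 * dP / (12 * mu * L)
Q = 170e-6 * (53e-6)^3 * 24e3 / (12 * 0.001 * 13545e-6) = 3.73703802e-09 m^3/s
Step 3: Convert Q from m^3/s to nL/s (1 m^3 = 1e12 nL, so multiply by 1e12).
Q = 3737.038 nL/s


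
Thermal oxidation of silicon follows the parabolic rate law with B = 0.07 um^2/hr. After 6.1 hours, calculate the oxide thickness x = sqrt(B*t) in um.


Step 1: Compute B*t = 0.07 * 6.1 = 0.427
Step 2: x = sqrt(0.427)
x = 0.653 um


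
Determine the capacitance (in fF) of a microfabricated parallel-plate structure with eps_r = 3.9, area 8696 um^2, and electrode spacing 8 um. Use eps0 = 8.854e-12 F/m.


Step 1: Convert area to m^2: A = 8696e-12 m^2
Step 2: Convert gap to m: d = 8e-6 m
Step 3: C = eps0 * eps_r * A / d
C = 8.854e-12 * 3.9 * 8696e-12 / 8e-6
Step 4: Convert to fF (multiply by 1e15).
C = 37.53 fF


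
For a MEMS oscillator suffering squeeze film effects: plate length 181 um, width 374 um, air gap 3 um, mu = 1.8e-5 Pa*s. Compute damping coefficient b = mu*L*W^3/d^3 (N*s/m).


Step 1: Convert to SI.
L = 181e-6 m, W = 374e-6 m, d = 3e-6 m
Step 2: W^3 = (374e-6)^3 = 5.23e-11 m^3
Step 3: d^3 = (3e-6)^3 = 2.70e-17 m^3
Step 4: b = 1.8e-5 * 181e-6 * 5.23e-11 / 2.70e-17
b = 6.31e-03 N*s/m


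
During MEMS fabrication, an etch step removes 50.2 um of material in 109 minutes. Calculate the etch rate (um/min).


Step 1: Etch rate = depth / time
Step 2: rate = 50.2 / 109
rate = 0.461 um/min


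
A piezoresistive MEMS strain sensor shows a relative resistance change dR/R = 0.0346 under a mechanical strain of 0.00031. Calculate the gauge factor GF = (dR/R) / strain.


Step 1: Identify values.
dR/R = 0.0346, strain = 0.00031
Step 2: GF = (dR/R) / strain = 0.0346 / 0.00031
GF = 111.6


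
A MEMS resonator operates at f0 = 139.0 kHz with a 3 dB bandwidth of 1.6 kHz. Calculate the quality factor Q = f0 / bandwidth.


Step 1: Q = f0 / bandwidth
Step 2: Q = 139.0 / 1.6
Q = 86.9


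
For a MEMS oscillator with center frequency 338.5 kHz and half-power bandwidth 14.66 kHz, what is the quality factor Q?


Step 1: Q = f0 / bandwidth
Step 2: Q = 338.5 / 14.66
Q = 23.1


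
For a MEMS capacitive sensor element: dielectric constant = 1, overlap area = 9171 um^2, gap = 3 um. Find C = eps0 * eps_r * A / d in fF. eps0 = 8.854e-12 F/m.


Step 1: Convert area to m^2: A = 9171e-12 m^2
Step 2: Convert gap to m: d = 3e-6 m
Step 3: C = eps0 * eps_r * A / d
C = 8.854e-12 * 1 * 9171e-12 / 3e-6
Step 4: Convert to fF (multiply by 1e15).
C = 27.07 fF


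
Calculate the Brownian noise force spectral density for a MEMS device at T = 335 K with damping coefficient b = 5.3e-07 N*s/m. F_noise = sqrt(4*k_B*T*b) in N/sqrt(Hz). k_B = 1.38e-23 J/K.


Step 1: Compute 4 * k_B * T * b
= 4 * 1.38e-23 * 335 * 5.3e-07
= 9.8008e-27 N^2/Hz
Step 2: F_noise = sqrt(9.8008e-27)
F_noise = 9.90e-14 N/sqrt(Hz)


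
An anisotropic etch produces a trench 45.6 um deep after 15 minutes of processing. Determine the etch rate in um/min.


Step 1: Etch rate = depth / time
Step 2: rate = 45.6 / 15
rate = 3.04 um/min


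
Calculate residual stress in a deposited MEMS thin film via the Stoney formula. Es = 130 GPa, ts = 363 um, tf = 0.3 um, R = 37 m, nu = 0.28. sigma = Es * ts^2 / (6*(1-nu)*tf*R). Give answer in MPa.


Step 1: Compute numerator: Es * ts^2 = 130 * 363^2 = 17129970 (GPa*um^2)
Step 2: Compute denominator (R in um): 6*(1-nu)*tf*R = 6*0.72*0.3*37e6 = 47952000.0 (um^2)
Step 3: sigma (GPa) = 17129970 / 47952000.0 = 3.57232e-01 GPa
Step 4: Convert to MPa (x1000): sigma = 357.2 MPa


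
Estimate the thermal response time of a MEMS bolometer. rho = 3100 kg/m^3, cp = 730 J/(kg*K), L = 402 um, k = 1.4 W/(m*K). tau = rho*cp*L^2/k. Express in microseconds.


Step 1: Convert L to m: L = 402e-6 m
Step 2: L^2 = (402e-6)^2 = 1.61604e-07 m^2
Step 3: tau = 3100 * 730 * 1.61604e-07 / 1.4 = 2.6122132286e-01 s
Step 4: Convert to microseconds (multiply by 1e6).
tau = 261221.323 us


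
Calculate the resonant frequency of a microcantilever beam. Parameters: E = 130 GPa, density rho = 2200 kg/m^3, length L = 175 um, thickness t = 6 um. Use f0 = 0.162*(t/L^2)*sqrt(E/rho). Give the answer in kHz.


Step 1: Convert units to SI.
t_SI = 6e-6 m, L_SI = 175e-6 m
Step 2: Calculate sqrt(E/rho).
sqrt(130e9 / 2200) = 7687.06 m/s
Step 3: Compute f0.
f0 = 0.162 * 6e-6 / (175e-6)^2 * 7687.06 = 243977.9 Hz = 243.98 kHz


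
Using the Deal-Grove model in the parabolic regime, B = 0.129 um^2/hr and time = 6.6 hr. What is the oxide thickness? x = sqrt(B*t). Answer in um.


Step 1: Compute B*t = 0.129 * 6.6 = 0.8514
Step 2: x = sqrt(0.8514)
x = 0.923 um


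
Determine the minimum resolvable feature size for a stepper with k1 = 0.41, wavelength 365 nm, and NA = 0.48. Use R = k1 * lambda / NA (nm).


Step 1: Identify values: k1 = 0.41, lambda = 365 nm, NA = 0.48
Step 2: R = k1 * lambda / NA
R = 0.41 * 365 / 0.48
R = 311.8 nm


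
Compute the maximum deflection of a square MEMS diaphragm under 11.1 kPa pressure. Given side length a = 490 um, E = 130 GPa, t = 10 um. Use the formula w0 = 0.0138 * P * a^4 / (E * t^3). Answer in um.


Step 1: Convert pressure to compatible units (E is in GPa, so P in GPa).
P = 11.1 kPa = 11.1e-6 GPa
Step 2: Compute numerator: 0.0138 * P * a^4.
a^4 = 490^4 = 57648010000
numerator = 0.0138 * 11.1e-6 * 57648010000 = 8.8305e+03
Step 3: Compute denominator: E * t^3 = 130 * 10^3 = 130000
Step 4: w0 = numerator / denominator = 8.8305e+03 / 130000 = 0.0679 um


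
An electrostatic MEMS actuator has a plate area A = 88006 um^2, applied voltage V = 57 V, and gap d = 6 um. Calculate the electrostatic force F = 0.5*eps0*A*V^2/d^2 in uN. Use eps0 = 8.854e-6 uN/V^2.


Step 1: Identify parameters.
eps0 = 8.854e-6 uN/V^2, A = 88006 um^2, V = 57 V, d = 6 um
Step 2: Compute V^2 = 57^2 = 3249
Step 3: Compute d^2 = 6^2 = 36
Step 4: F = 0.5 * 8.854e-6 * 88006 * 3249 / 36
F = 35.162 uN


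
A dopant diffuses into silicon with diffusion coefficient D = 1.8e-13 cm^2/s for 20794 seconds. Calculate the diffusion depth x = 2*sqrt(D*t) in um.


Step 1: Compute D*t = 1.8e-13 * 20794 = 3.74292e-09 cm^2
Step 2: sqrt(D*t) = 6.11794e-05 cm
Step 3: x = 2 * 6.11794e-05 cm = 1.223588e-04 cm
Step 4: Convert to um (1 cm = 1e4 um): x = 1.224 um


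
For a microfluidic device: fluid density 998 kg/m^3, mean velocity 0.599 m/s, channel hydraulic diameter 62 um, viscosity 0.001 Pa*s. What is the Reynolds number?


Step 1: Convert Dh to meters: Dh = 62e-6 m
Step 2: Re = rho * v * Dh / mu
Re = 998 * 0.599 * 62e-6 / 0.001
Re = 37.064


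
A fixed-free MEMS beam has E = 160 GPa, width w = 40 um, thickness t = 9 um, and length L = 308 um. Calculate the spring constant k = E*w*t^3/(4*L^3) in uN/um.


Step 1: Convert E to consistent units (1 GPa = 1000 uN/um^2).
E = 160 GPa = 160000 uN/um^2
Step 2: Compute t^3 = 9^3 = 729
Step 3: Compute L^3 = 308^3 = 29218112
Step 4: k = 160000 * 40 * 729 / (4 * 29218112)
k = 39.9204 uN/um


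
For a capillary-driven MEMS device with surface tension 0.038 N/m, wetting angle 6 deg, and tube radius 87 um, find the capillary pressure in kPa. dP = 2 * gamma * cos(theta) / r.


Step 1: cos(6 deg) = 0.9945
Step 2: Convert r to m: r = 87e-6 m
Step 3: dP = 2 * 0.038 * 0.9945 / 87e-6 = 868.8 Pa
Step 4: Convert Pa to kPa (divide by 1000).
dP = 0.87 kPa


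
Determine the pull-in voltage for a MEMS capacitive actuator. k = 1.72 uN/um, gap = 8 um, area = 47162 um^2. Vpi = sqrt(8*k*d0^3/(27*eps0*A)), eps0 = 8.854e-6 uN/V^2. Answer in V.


Step 1: Compute numerator: 8 * k * d0^3 = 8 * 1.72 * 8^3 = 7045.12
Step 2: Compute denominator: 27 * eps0 * A = 27 * 8.854e-6 * 47162 = 11.274453
Step 3: Vpi = sqrt(7045.12 / 11.274453)
Vpi = 25.0 V


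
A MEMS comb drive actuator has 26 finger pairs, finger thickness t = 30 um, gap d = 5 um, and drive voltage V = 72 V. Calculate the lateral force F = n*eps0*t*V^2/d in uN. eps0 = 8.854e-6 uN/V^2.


Step 1: Parameters: n=26, eps0=8.854e-6 uN/V^2, t=30 um, V=72 V, d=5 um
Step 2: V^2 = 5184
Step 3: F = 26 * 8.854e-6 * 30 * 5184 / 5
F = 7.16 uN


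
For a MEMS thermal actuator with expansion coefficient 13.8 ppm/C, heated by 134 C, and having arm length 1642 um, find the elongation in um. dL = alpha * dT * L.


Step 1: Convert CTE: alpha = 13.8 ppm/C = 13.8e-6 /C
Step 2: dL = 13.8e-6 * 134 * 1642
dL = 3.0364 um


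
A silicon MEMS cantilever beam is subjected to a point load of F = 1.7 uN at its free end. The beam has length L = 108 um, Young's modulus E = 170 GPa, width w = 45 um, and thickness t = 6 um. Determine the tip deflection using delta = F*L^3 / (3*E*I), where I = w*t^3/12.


Step 1: Calculate the second moment of area.
I = w * t^3 / 12 = 45 * 6^3 / 12 = 810.0 um^4
Step 2: Convert E to consistent units (1 GPa = 1000 uN/um^2).
E = 170 GPa = 170000 uN/um^2
Step 3: Calculate tip deflection.
delta = F * L^3 / (3 * E * I)
delta = 1.7 * 108^3 / (3 * 170000 * 810.0)
delta = 0.0052 um


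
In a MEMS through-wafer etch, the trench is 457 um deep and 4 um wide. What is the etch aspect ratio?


Step 1: AR = depth / width
Step 2: AR = 457 / 4
AR = 114.3


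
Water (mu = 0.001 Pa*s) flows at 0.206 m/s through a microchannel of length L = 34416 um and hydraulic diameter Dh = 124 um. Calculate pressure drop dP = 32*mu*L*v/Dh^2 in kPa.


Step 1: Convert to SI: L = 34416e-6 m, Dh = 124e-6 m
Step 2: dP = 32 * 0.001 * 34416e-6 * 0.206 / (124e-6)^2
Step 3: dP = 14754.83 Pa
Step 4: Convert to kPa: dP = 14.75 kPa


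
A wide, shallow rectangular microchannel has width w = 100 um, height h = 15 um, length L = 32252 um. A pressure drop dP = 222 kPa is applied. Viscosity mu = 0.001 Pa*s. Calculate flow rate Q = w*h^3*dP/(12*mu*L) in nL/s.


Step 1: Convert all dimensions to SI (meters).
w = 100e-6 m, h = 15e-6 m, L = 32252e-6 m, dP = 222e3 Pa
Step 2: Q = w * h^3 * dP / (12 * mu * L)
Q = 100e-6 * (15e-6)^3 * 222e3 / (12 * 0.001 * 32252e-6) = 1.9359265e-10 m^3/s
Step 3: Convert Q from m^3/s to nL/s (1 m^3 = 1e12 nL, so multiply by 1e12).
Q = 193.593 nL/s


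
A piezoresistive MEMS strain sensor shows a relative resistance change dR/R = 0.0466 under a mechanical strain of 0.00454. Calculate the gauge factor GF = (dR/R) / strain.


Step 1: Identify values.
dR/R = 0.0466, strain = 0.00454
Step 2: GF = (dR/R) / strain = 0.0466 / 0.00454
GF = 10.3


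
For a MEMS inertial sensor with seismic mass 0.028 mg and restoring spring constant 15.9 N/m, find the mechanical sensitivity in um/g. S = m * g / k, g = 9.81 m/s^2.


Step 1: Convert mass: m = 0.028 mg = 2.80e-08 kg
Step 2: S = m * g / k = 2.80e-08 * 9.81 / 15.9
Step 3: S = 1.73e-08 m/g
Step 4: Convert to um/g: S = 0.017 um/g


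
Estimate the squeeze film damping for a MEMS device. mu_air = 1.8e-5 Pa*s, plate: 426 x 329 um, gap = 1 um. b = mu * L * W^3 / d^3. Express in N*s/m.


Step 1: Convert to SI.
L = 426e-6 m, W = 329e-6 m, d = 1e-6 m
Step 2: W^3 = (329e-6)^3 = 3.56e-11 m^3
Step 3: d^3 = (1e-6)^3 = 1.00e-18 m^3
Step 4: b = 1.8e-5 * 426e-6 * 3.56e-11 / 1.00e-18
b = 2.73e-01 N*s/m


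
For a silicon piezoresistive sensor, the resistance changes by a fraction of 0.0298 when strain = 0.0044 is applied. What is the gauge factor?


Step 1: Identify values.
dR/R = 0.0298, strain = 0.0044
Step 2: GF = (dR/R) / strain = 0.0298 / 0.0044
GF = 6.8


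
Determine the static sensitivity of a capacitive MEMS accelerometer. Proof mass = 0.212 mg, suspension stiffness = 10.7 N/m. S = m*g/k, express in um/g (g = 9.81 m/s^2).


Step 1: Convert mass: m = 0.212 mg = 2.12e-07 kg
Step 2: S = m * g / k = 2.12e-07 * 9.81 / 10.7
Step 3: S = 1.94e-07 m/g
Step 4: Convert to um/g: S = 0.194 um/g


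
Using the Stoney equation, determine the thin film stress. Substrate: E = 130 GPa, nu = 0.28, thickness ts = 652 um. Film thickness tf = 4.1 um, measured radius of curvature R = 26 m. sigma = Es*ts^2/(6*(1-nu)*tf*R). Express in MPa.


Step 1: Compute numerator: Es * ts^2 = 130 * 652^2 = 55263520 (GPa*um^2)
Step 2: Compute denominator (R in um): 6*(1-nu)*tf*R = 6*0.72*4.1*26e6 = 460512000.0 (um^2)
Step 3: sigma (GPa) = 55263520 / 460512000.0 = 1.20005e-01 GPa
Step 4: Convert to MPa (x1000): sigma = 120.0 MPa


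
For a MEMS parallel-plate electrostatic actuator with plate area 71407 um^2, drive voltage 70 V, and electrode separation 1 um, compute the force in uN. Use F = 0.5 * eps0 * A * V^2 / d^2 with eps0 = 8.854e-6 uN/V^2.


Step 1: Identify parameters.
eps0 = 8.854e-6 uN/V^2, A = 71407 um^2, V = 70 V, d = 1 um
Step 2: Compute V^2 = 70^2 = 4900
Step 3: Compute d^2 = 1^2 = 1
Step 4: F = 0.5 * 8.854e-6 * 71407 * 4900 / 1
F = 1548.982 uN


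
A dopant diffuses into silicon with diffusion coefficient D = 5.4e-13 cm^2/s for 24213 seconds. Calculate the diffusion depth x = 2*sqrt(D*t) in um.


Step 1: Compute D*t = 5.4e-13 * 24213 = 1.307502e-08 cm^2
Step 2: sqrt(D*t) = 1.14346e-04 cm
Step 3: x = 2 * 1.14346e-04 cm = 2.28692e-04 cm
Step 4: Convert to um (1 cm = 1e4 um): x = 2.287 um


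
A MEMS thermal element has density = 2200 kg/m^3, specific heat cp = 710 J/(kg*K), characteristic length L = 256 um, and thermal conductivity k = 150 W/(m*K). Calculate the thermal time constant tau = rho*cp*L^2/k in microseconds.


Step 1: Convert L to m: L = 256e-6 m
Step 2: L^2 = (256e-6)^2 = 6.5536e-08 m^2
Step 3: tau = 2200 * 710 * 6.5536e-08 / 150 = 6.8244821e-04 s
Step 4: Convert to microseconds (multiply by 1e6).
tau = 682.448 us


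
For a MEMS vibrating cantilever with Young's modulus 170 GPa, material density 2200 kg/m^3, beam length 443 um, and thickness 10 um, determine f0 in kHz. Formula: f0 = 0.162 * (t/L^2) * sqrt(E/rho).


Step 1: Convert units to SI.
t_SI = 10e-6 m, L_SI = 443e-6 m
Step 2: Calculate sqrt(E/rho).
sqrt(170e9 / 2200) = 8790.49 m/s
Step 3: Compute f0.
f0 = 0.162 * 10e-6 / (443e-6)^2 * 8790.49 = 72563.9 Hz = 72.56 kHz


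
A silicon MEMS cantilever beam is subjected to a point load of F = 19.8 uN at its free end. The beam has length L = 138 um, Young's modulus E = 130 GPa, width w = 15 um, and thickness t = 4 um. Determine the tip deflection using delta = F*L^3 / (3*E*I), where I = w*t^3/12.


Step 1: Calculate the second moment of area.
I = w * t^3 / 12 = 15 * 4^3 / 12 = 80.0 um^4
Step 2: Convert E to consistent units (1 GPa = 1000 uN/um^2).
E = 130 GPa = 130000 uN/um^2
Step 3: Calculate tip deflection.
delta = F * L^3 / (3 * E * I)
delta = 19.8 * 138^3 / (3 * 130000 * 80.0)
delta = 1.6678 um


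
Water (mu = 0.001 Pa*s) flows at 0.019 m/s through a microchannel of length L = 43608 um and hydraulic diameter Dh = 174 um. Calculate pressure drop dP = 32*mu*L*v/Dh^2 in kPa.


Step 1: Convert to SI: L = 43608e-6 m, Dh = 174e-6 m
Step 2: dP = 32 * 0.001 * 43608e-6 * 0.019 / (174e-6)^2
Step 3: dP = 875.73 Pa
Step 4: Convert to kPa: dP = 0.88 kPa


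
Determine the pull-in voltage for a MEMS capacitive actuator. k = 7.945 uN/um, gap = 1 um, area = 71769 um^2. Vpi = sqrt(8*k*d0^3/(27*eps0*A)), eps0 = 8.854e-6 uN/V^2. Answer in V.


Step 1: Compute numerator: 8 * k * d0^3 = 8 * 7.945 * 1^3 = 63.56
Step 2: Compute denominator: 27 * eps0 * A = 27 * 8.854e-6 * 71769 = 17.156954
Step 3: Vpi = sqrt(63.56 / 17.156954)
Vpi = 1.92 V


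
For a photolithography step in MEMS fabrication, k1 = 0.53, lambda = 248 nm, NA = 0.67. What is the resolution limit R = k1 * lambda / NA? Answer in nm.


Step 1: Identify values: k1 = 0.53, lambda = 248 nm, NA = 0.67
Step 2: R = k1 * lambda / NA
R = 0.53 * 248 / 0.67
R = 196.2 nm


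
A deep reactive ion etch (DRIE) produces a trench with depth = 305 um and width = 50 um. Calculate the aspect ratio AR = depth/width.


Step 1: AR = depth / width
Step 2: AR = 305 / 50
AR = 6.1


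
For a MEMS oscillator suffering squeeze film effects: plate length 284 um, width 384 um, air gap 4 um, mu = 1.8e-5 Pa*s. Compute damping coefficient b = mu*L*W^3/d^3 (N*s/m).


Step 1: Convert to SI.
L = 284e-6 m, W = 384e-6 m, d = 4e-6 m
Step 2: W^3 = (384e-6)^3 = 5.66e-11 m^3
Step 3: d^3 = (4e-6)^3 = 6.40e-17 m^3
Step 4: b = 1.8e-5 * 284e-6 * 5.66e-11 / 6.40e-17
b = 4.52e-03 N*s/m


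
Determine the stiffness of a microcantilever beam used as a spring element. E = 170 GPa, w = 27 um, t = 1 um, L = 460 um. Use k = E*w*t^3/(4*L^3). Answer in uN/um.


Step 1: Convert E to consistent units (1 GPa = 1000 uN/um^2).
E = 170 GPa = 170000 uN/um^2
Step 2: Compute t^3 = 1^3 = 1
Step 3: Compute L^3 = 460^3 = 97336000
Step 4: k = 170000 * 27 * 1 / (4 * 97336000)
k = 0.0118 uN/um


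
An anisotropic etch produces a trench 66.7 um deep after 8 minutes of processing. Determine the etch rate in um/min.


Step 1: Etch rate = depth / time
Step 2: rate = 66.7 / 8
rate = 8.338 um/min


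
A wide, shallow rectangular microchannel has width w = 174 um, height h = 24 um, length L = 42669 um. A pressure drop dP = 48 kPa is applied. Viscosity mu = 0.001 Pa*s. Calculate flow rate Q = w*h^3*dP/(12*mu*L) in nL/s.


Step 1: Convert all dimensions to SI (meters).
w = 174e-6 m, h = 24e-6 m, L = 42669e-6 m, dP = 48e3 Pa
Step 2: Q = w * h^3 * dP / (12 * mu * L)
Q = 174e-6 * (24e-6)^3 * 48e3 / (12 * 0.001 * 42669e-6) = 2.2549167e-10 m^3/s
Step 3: Convert Q from m^3/s to nL/s (1 m^3 = 1e12 nL, so multiply by 1e12).
Q = 225.492 nL/s


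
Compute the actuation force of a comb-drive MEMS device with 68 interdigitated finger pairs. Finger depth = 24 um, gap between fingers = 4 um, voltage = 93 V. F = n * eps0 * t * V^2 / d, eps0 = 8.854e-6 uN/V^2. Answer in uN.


Step 1: Parameters: n=68, eps0=8.854e-6 uN/V^2, t=24 um, V=93 V, d=4 um
Step 2: V^2 = 8649
Step 3: F = 68 * 8.854e-6 * 24 * 8649 / 4
F = 31.244 uN


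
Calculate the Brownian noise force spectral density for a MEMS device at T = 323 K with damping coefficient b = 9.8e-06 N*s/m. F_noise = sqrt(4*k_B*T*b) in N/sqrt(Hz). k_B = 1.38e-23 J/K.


Step 1: Compute 4 * k_B * T * b
= 4 * 1.38e-23 * 323 * 9.8e-06
= 1.7473e-25 N^2/Hz
Step 2: F_noise = sqrt(1.7473e-25)
F_noise = 4.18e-13 N/sqrt(Hz)


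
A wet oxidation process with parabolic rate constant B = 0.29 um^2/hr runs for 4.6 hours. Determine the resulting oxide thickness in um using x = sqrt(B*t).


Step 1: Compute B*t = 0.29 * 4.6 = 1.334
Step 2: x = sqrt(1.334)
x = 1.155 um


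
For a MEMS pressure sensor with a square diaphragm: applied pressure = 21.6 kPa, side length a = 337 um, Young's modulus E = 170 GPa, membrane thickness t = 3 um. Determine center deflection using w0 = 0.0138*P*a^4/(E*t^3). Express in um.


Step 1: Convert pressure to compatible units (E is in GPa, so P in GPa).
P = 21.6 kPa = 21.6e-6 GPa
Step 2: Compute numerator: 0.0138 * P * a^4.
a^4 = 337^4 = 12897917761
numerator = 0.0138 * 21.6e-6 * 12897917761 = 3.84461e+03
Step 3: Compute denominator: E * t^3 = 170 * 3^3 = 4590
Step 4: w0 = numerator / denominator = 3.84461e+03 / 4590 = 0.8376 um


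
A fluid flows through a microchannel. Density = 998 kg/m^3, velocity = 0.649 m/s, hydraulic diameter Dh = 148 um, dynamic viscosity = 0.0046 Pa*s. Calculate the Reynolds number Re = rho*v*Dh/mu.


Step 1: Convert Dh to meters: Dh = 148e-6 m
Step 2: Re = rho * v * Dh / mu
Re = 998 * 0.649 * 148e-6 / 0.0046
Re = 20.839


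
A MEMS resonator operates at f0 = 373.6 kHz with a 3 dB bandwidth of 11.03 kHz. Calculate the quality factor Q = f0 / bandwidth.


Step 1: Q = f0 / bandwidth
Step 2: Q = 373.6 / 11.03
Q = 33.9


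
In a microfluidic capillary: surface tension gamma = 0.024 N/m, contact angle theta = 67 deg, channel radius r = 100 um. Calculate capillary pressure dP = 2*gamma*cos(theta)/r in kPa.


Step 1: cos(67 deg) = 0.3907
Step 2: Convert r to m: r = 100e-6 m
Step 3: dP = 2 * 0.024 * 0.3907 / 100e-6 = 187.5 Pa
Step 4: Convert Pa to kPa (divide by 1000).
dP = 0.19 kPa


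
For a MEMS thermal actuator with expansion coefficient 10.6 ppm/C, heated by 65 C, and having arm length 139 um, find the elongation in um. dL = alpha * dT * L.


Step 1: Convert CTE: alpha = 10.6 ppm/C = 10.6e-6 /C
Step 2: dL = 10.6e-6 * 65 * 139
dL = 0.0958 um


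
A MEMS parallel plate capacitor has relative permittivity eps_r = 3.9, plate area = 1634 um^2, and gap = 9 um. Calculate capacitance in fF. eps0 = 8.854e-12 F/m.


Step 1: Convert area to m^2: A = 1634e-12 m^2
Step 2: Convert gap to m: d = 9e-6 m
Step 3: C = eps0 * eps_r * A / d
C = 8.854e-12 * 3.9 * 1634e-12 / 9e-6
Step 4: Convert to fF (multiply by 1e15).
C = 6.27 fF


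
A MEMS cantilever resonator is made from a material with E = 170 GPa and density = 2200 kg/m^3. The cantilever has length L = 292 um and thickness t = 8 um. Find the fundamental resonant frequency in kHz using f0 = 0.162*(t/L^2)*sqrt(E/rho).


Step 1: Convert units to SI.
t_SI = 8e-6 m, L_SI = 292e-6 m
Step 2: Calculate sqrt(E/rho).
sqrt(170e9 / 2200) = 8790.49 m/s
Step 3: Compute f0.
f0 = 0.162 * 8e-6 / (292e-6)^2 * 8790.49 = 133614.1 Hz = 133.61 kHz


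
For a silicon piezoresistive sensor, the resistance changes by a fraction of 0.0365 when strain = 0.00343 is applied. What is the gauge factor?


Step 1: Identify values.
dR/R = 0.0365, strain = 0.00343
Step 2: GF = (dR/R) / strain = 0.0365 / 0.00343
GF = 10.6


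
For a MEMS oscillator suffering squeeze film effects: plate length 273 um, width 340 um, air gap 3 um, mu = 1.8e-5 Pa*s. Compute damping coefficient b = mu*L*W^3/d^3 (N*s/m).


Step 1: Convert to SI.
L = 273e-6 m, W = 340e-6 m, d = 3e-6 m
Step 2: W^3 = (340e-6)^3 = 3.93e-11 m^3
Step 3: d^3 = (3e-6)^3 = 2.70e-17 m^3
Step 4: b = 1.8e-5 * 273e-6 * 3.93e-11 / 2.70e-17
b = 7.15e-03 N*s/m


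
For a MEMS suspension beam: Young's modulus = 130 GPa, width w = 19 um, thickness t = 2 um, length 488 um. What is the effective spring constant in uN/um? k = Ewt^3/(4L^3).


Step 1: Convert E to consistent units (1 GPa = 1000 uN/um^2).
E = 130 GPa = 130000 uN/um^2
Step 2: Compute t^3 = 2^3 = 8
Step 3: Compute L^3 = 488^3 = 116214272
Step 4: k = 130000 * 19 * 8 / (4 * 116214272)
k = 0.0425 uN/um


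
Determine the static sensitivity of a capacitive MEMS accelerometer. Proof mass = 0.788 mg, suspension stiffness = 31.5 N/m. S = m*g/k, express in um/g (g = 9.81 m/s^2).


Step 1: Convert mass: m = 0.788 mg = 7.88e-07 kg
Step 2: S = m * g / k = 7.88e-07 * 9.81 / 31.5
Step 3: S = 2.45e-07 m/g
Step 4: Convert to um/g: S = 0.245 um/g


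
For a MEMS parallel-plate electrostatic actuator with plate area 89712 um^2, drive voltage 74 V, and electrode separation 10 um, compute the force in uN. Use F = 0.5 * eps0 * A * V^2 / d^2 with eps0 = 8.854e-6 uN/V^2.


Step 1: Identify parameters.
eps0 = 8.854e-6 uN/V^2, A = 89712 um^2, V = 74 V, d = 10 um
Step 2: Compute V^2 = 74^2 = 5476
Step 3: Compute d^2 = 10^2 = 100
Step 4: F = 0.5 * 8.854e-6 * 89712 * 5476 / 100
F = 21.748 uN


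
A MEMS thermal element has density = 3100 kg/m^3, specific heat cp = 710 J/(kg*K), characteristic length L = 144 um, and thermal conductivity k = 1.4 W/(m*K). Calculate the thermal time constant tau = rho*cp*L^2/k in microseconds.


Step 1: Convert L to m: L = 144e-6 m
Step 2: L^2 = (144e-6)^2 = 2.0736e-08 m^2
Step 3: tau = 3100 * 710 * 2.0736e-08 / 1.4 = 3.259995429e-02 s
Step 4: Convert to microseconds (multiply by 1e6).
tau = 32599.954 us


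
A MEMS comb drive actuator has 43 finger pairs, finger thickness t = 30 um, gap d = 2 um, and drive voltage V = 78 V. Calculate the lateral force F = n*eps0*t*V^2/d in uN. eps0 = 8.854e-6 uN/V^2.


Step 1: Parameters: n=43, eps0=8.854e-6 uN/V^2, t=30 um, V=78 V, d=2 um
Step 2: V^2 = 6084
Step 3: F = 43 * 8.854e-6 * 30 * 6084 / 2
F = 34.745 uN


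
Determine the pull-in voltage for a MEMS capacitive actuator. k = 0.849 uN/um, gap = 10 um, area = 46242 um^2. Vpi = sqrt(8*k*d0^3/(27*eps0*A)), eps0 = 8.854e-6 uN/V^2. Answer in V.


Step 1: Compute numerator: 8 * k * d0^3 = 8 * 0.849 * 10^3 = 6792.0
Step 2: Compute denominator: 27 * eps0 * A = 27 * 8.854e-6 * 46242 = 11.05452
Step 3: Vpi = sqrt(6792.0 / 11.05452)
Vpi = 24.79 V


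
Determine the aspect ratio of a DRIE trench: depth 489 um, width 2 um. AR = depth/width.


Step 1: AR = depth / width
Step 2: AR = 489 / 2
AR = 244.5


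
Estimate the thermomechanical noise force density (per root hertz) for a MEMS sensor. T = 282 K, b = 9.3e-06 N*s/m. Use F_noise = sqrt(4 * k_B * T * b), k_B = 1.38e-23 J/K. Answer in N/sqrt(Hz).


Step 1: Compute 4 * k_B * T * b
= 4 * 1.38e-23 * 282 * 9.3e-06
= 1.4477e-25 N^2/Hz
Step 2: F_noise = sqrt(1.4477e-25)
F_noise = 3.80e-13 N/sqrt(Hz)


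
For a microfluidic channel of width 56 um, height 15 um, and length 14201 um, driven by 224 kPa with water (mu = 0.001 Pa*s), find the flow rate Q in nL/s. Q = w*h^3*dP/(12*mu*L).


Step 1: Convert all dimensions to SI (meters).
w = 56e-6 m, h = 15e-6 m, L = 14201e-6 m, dP = 224e3 Pa
Step 2: Q = w * h^3 * dP / (12 * mu * L)
Q = 56e-6 * (15e-6)^3 * 224e3 / (12 * 0.001 * 14201e-6) = 2.4843321e-10 m^3/s
Step 3: Convert Q from m^3/s to nL/s (1 m^3 = 1e12 nL, so multiply by 1e12).
Q = 248.433 nL/s


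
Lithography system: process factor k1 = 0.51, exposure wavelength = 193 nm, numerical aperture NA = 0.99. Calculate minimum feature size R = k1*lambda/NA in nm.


Step 1: Identify values: k1 = 0.51, lambda = 193 nm, NA = 0.99
Step 2: R = k1 * lambda / NA
R = 0.51 * 193 / 0.99
R = 99.4 nm
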